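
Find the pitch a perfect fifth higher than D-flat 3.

Five letter names up from D: A.
Moving 7 semitones up from Db3 (the size of a perfect fifth) reaches Ab3.

A-flat 3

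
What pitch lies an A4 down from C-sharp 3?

Counting four letter names down from C lands on G.
Moving 6 semitones down from C#3 (the size of an augmented fourth) reaches G2.

G 2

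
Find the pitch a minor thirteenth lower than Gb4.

Bb2

The thirteenth's letter: G down six letter names plus an octave → B.
A minor thirteenth is 20 semitones; 20 semitones down from Gb4 gives Bb2.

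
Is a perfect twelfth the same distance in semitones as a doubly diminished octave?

No

19 semitones (perfect twelfth) vs 10 semitones (doubly diminished octave): not equal.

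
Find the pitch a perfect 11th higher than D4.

Counting four letter names plus an octave up from D lands on G.
A perfect eleventh spans 17 semitones, so from D4 the target pitch is G5.

G5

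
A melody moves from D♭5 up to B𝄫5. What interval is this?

minor sixth

D to B spans six letter names (D-E-F-G-A-B), so the interval is some kind of sixth.
Db5 to Bbb5 is 8 semitones, a half step short of the major sixth (9), so this is minor.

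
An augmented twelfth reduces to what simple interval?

augmented 5th

Subtracting seven from the interval number removes an octave: 12 − 7 = 5.
Quality carries through unchanged, so the simple form is an augmented fifth.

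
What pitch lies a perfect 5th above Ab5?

Eb6

The fifth takes the letter from A up to E.
A perfect fifth is 7 semitones; 7 semitones up from Ab5 gives Eb6.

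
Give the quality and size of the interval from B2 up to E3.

B to E spans four letter names (B-C-D-E): a fourth.
B2 to E3 is 5 semitones, matching the perfect fourth exactly, so the quality is perfect.

perfect fourth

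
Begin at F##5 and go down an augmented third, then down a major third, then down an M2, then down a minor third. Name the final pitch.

Down an augmented third from F##5: D5 (5 semitones down).
A major third down from D5 is Bb4.
Down a major second from Bb4: Ab4 (2 semitones down).
A minor third down from Ab4 is F4.

F4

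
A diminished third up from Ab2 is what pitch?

The third takes the letter from A up to C.
Moving 2 semitones up from Ab2 (the size of a diminished third) reaches Cbb3.

Cbb3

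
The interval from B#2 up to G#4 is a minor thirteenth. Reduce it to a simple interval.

minor sixth

Each octave removed subtracts seven from the number: 13 − 7 = 6.
That makes a minor thirteenth a compound minor sixth — an octave plus a minor sixth.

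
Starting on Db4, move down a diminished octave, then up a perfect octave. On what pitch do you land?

D4

Down a diminished octave from Db4: D3 (11 semitones down).
D3 up a perfect octave → D4 (12 semitones).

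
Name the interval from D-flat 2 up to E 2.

D to E spans two letter names (D-E): a second.
The major second is 2 semitones; here we have 3, one semitone wider: augmented.

A2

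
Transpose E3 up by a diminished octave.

The letter stays E (same as the start), shifted an octave up.
A diminished octave is 11 semitones; 11 semitones up from E3 gives Eb4.

Eb4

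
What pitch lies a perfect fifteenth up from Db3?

Db5

For a fifteenth the letter name doesn't change: still D, two octaves up.
Moving 24 semitones up from Db3 (the size of a perfect fifteenth) reaches Db5.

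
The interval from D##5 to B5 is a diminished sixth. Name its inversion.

The rule of nine gives the new number: 9 − 6 = 3, so a sixth becomes a third.
The quality also flips — diminished becomes augmented — giving an augmented third.

augmented 3rd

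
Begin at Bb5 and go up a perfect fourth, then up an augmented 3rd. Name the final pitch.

Up a perfect fourth from Bb5: Eb6 (5 semitones up).
An augmented third up from Eb6 is G#6.

G#6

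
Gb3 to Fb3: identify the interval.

M2

Descending from Gb3 to Fb3 is the same interval as ascending Fb3 to Gb3.
F to G spans two letter names (F-G) — that makes it a second of some quality.
The major second spans 2 semitones, and Fb3 to Gb3 is exactly 2 semitones — so this is a major second.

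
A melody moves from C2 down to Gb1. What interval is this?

augmented fourth

Descending from C2 to Gb1 is the same interval as ascending Gb1 to C2.
G to C spans four letter names (G-A-B-C), so the interval is some kind of fourth.
Gb1 to C2 spans 6 semitones — one semitone wider than the perfect fourth (5) — giving an augmented fourth.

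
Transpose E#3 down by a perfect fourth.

B#2

Counting four letter names down from E lands on B.
A perfect fourth spans 5 semitones, so from E#3 the target pitch is B#2.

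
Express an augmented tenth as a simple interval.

A3

Take out an octave (7 from the number): 10 − 7 = 3.
Quality carries through unchanged, so the simple form is an augmented third.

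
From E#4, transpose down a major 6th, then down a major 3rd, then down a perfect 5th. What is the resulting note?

E#4 down a major sixth → G#3 (9 semitones).
Down a major third from G#3: E3 (4 semitones down).
E3 down a perfect fifth → A2 (7 semitones).

A2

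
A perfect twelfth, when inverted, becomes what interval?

First reduce the compound perfect twelfth to its simple form, a perfect fifth.
Inverted interval numbers add to nine, so a fifth pairs with a fourth (5 + 4 = 9).
Quality inverts too: perfect stays perfect. That makes the inversion a perfect fourth.

perfect 4th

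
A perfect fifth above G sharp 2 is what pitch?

D sharp 3

Five letter names up from G: D.
Moving 7 semitones up from G#2 (the size of a perfect fifth) reaches D#3.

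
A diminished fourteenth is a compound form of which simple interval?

d7

Subtracting seven from the interval number removes an octave: 14 − 7 = 7.
So a diminished fourteenth is an octave plus a diminished seventh. The quality is unchanged.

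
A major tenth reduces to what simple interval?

M3

Take out an octave (7 from the number): 10 − 7 = 3.
So a major tenth is an octave plus a major third. The quality is unchanged.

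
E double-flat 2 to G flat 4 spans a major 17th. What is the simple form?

major third

Subtracting seven from the interval number removes an octave: 17 − 14 = 3.
That makes a major seventeenth a compound major third — 2 octaves plus a major third.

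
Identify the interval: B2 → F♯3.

B to F spans five letter names (B-C-D-E-F), so the interval is some kind of fifth.
B2 to F#3 is 7 semitones, matching the perfect fifth exactly, so the quality is perfect.

perfect fifth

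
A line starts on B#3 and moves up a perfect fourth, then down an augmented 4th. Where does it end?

B3

A perfect fourth up from B#3 is E#4.
Down an augmented fourth from E#4: B3 (6 semitones down).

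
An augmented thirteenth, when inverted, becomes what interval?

diminished third

First reduce the compound augmented thirteenth to its simple form, an augmented sixth.
Interval numbers invert to sum to nine: 6 + 3 = 9, so a sixth inverts to a third.
And augmented becomes diminished under inversion, so we get a diminished third.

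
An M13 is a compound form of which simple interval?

major 6th

Subtracting seven from the interval number removes an octave: 13 − 7 = 6.
Quality carries through unchanged, so the simple form is a major sixth.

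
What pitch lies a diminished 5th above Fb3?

Counting five letter names up from F lands on C.
Moving 6 semitones up from Fb3 (the size of a diminished fifth) reaches Cbb4.

Cbb4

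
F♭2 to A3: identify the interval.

augmented tenth

F to A spans three letter names (F-G-A), plus an octave, so the interval is some kind of tenth.
Fb2 to A3 spans 17 semitones — one semitone wider than the major tenth (16) — giving an augmented tenth.
(Equivalently, a compound augmented third: an augmented third plus an octave.)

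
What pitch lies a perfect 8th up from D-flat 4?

For an octave the letter name doesn't change: still D, an octave up.
A perfect octave is 12 semitones; 12 semitones up from Db4 gives Db5.

D-flat 5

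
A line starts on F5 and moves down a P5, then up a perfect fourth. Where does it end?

Eb5

Down a perfect fifth from F5: Bb4 (7 semitones down).
A perfect fourth up from Bb4 is Eb5.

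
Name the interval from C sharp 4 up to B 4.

minor seventh

C to B spans seven letter names (C-D-E-F-G-A-B): a seventh.
At 10 semitones, C#4→B4 falls one short of a major seventh: minor.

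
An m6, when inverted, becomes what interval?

M3

The rule of nine gives the new number: 9 − 6 = 3, so a sixth becomes a third.
And minor becomes major under inversion, so we get a major third.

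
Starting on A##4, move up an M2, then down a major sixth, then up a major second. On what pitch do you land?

A##4 up a major second → B##4 (2 semitones).
B##4 down a major sixth → D##4 (9 semitones).
Up a major second from D##4: E##4 (2 semitones up).

E##4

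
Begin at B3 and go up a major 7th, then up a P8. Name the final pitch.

A major seventh up from B3 is A#4.
A#4 up a perfect octave → A#5 (12 semitones).

A#5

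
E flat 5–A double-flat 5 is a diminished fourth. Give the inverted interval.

Interval numbers invert to sum to nine: 4 + 5 = 9, so a fourth inverts to a fifth.
Quality inverts too: diminished becomes augmented. That makes the inversion an augmented fifth.

A5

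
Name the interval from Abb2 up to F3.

A to F spans six letter names (A-B-C-D-E-F) — that makes it a sixth of some quality.
A major sixth would be 9 semitones; Abb2 to F3 is 10, one semitone wider, so the interval is augmented.

augmented sixth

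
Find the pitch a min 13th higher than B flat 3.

The thirteenth's letter: B up six letter names plus an octave → G.
A minor thirteenth is 20 semitones; 20 semitones up from Bb3 gives Gb5.

G flat 5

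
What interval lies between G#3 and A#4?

G to A spans two letter names (G-A), plus an octave — that makes it a ninth of some quality.
The major ninth spans 14 semitones, and G#3 to A#4 is exactly 14 semitones — so this is a major ninth.
(Equivalently, a compound major second: a major second plus an octave.)

major ninth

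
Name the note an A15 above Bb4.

B6

For a fifteenth the letter name doesn't change: still B, two octaves up.
An augmented fifteenth spans 25 semitones, so from Bb4 the target pitch is B6.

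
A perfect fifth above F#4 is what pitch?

Five letter names up from F: C.
Moving 7 semitones up from F#4 (the size of a perfect fifth) reaches C#5.

C#5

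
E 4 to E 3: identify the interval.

P8

Descending from E4 to E3 is the same interval as ascending E3 to E4.
E to E is the same letter name, plus an octave: an octave.
E3 to E4 is 12 semitones, matching the perfect octave exactly, so the quality is perfect.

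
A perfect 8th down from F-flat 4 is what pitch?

An octave keeps the letter name F, an octave down from F.
A perfect octave is 12 semitones; 12 semitones down from Fb4 gives Fb3.

F-flat 3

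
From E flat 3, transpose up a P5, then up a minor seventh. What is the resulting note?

A perfect fifth up from Eb3 is Bb3.
Up a minor seventh from Bb3: Ab4 (10 semitones up).

A flat 4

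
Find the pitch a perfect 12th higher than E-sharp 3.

B-sharp 4

Counting five letter names plus an octave up from E lands on B.
A perfect twelfth spans 19 semitones, so from E#3 the target pitch is B#4.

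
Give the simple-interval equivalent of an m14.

Each octave removed subtracts seven from the number: 14 − 7 = 7.
That makes a minor fourteenth a compound minor seventh — an octave plus a minor seventh.

minor 7th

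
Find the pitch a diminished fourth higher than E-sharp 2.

A 2

Four letter names up from E: A.
Moving 4 semitones up from E#2 (the size of a diminished fourth) reaches A2.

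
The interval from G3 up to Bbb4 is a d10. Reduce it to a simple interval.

diminished 3rd

Each octave removed subtracts seven from the number: 10 − 7 = 3.
So a diminished tenth is an octave plus a diminished third. The quality is unchanged.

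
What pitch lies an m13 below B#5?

The thirteenth's letter: B down six letter names plus an octave → D.
Moving 20 semitones down from B#5 (the size of a minor thirteenth) reaches D##4.

D##4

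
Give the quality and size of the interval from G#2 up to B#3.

major 10th

G to B spans three letter names (G-A-B), plus an octave: a tenth.
The major tenth spans 16 semitones, and G#2 to B#3 is exactly 16 semitones — so this is a major tenth.
(Equivalently, a compound major third: a major third plus an octave.)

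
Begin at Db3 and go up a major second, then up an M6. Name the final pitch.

A major second up from Db3 is Eb3.
A major sixth up from Eb3 is C4.

C4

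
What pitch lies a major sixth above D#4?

B#4

Six letter names up from D: B.
A major sixth is 9 semitones; 9 semitones up from D#4 gives B#4.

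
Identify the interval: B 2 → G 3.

B to G spans six letter names (B-C-D-E-F-G): a sixth.
A major sixth would be 9 semitones, but B2 to G3 is 8 — one semitone narrower, making it a minor sixth.

minor sixth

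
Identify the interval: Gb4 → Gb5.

G to G is the same letter name, plus an octave: an octave.
The perfect octave spans 12 semitones, and Gb4 to Gb5 is exactly 12 semitones — so this is a perfect octave.

perfect 8th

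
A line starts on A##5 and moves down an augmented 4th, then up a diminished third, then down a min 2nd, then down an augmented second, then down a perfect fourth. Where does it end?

A##5 down an augmented fourth → E#5 (6 semitones).
Up a diminished third from E#5: G5 (2 semitones up).
A minor second down from G5 is F#5.
An augmented second down from F#5 is Eb5.
Down a perfect fourth from Eb5: Bb4 (5 semitones down).

Bb4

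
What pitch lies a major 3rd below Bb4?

Three letter names down from B: G.
A major third spans 4 semitones, so from Bb4 the target pitch is Gb4.

Gb4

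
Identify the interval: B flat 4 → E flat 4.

perfect 5th

Descending from Bb4 to Eb4 is the same interval as ascending Eb4 to Bb4.
E to B spans five letter names (E-F-G-A-B), so the interval is some kind of fifth.
Eb4 to Bb4 is 7 semitones, matching the perfect fifth exactly, so the quality is perfect.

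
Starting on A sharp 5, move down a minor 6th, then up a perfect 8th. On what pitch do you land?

C double-sharp 6

A#5 down a minor sixth → C##5 (8 semitones).
A perfect octave up from C##5 is C##6.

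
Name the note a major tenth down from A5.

Three letters down from A (plus an octave) reaches F.
A major tenth spans 16 semitones, so from A5 the target pitch is F4.

F4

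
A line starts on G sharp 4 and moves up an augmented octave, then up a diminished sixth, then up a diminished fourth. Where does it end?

A flat 6

An augmented octave up from G#4 is G##5.
Up a diminished sixth from G##5: E6 (7 semitones up).
A diminished fourth up from E6 is Ab6.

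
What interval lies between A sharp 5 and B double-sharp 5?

augmented 2nd

A to B spans two letter names (A-B), so the interval is some kind of second.
A major second would be 2 semitones; A#5 to B##5 is 3, one semitone wider, so the interval is augmented.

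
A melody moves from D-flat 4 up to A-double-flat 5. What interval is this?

diminished twelfth

D to A spans five letter names (D-E-F-G-A), plus an octave: a twelfth.
Db4 to Abb5 spans 18 semitones — one semitone narrower than the perfect twelfth (19) — giving a diminished twelfth.
(Equivalently, a compound diminished fifth: a diminished fifth plus an octave.)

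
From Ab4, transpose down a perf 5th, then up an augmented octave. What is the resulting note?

Down a perfect fifth from Ab4: Db4 (7 semitones down).
Db4 up an augmented octave → D5 (13 semitones).

D5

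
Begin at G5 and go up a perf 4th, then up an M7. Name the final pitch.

Up a perfect fourth from G5: C6 (5 semitones up).
A major seventh up from C6 is B6.

B6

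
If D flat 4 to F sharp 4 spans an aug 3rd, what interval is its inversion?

diminished sixth

Inverted interval numbers add to nine, so a third pairs with a sixth (3 + 6 = 9).
Quality inverts too: augmented becomes diminished. That makes the inversion a diminished sixth.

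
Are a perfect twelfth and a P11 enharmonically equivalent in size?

A perfect twelfth spans 19 semitones; a perfect eleventh spans 17 semitones. They differ by 2.

No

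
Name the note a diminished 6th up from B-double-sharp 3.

Counting six letter names up from B lands on G.
Moving 7 semitones up from B##3 (the size of a diminished sixth) reaches G#4.

G-sharp 4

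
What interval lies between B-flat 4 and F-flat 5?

B to F spans five letter names (B-C-D-E-F), so the interval is some kind of fifth.
Bb4 to Fb5 spans 6 semitones — one semitone narrower than the perfect fifth (7) — giving a diminished fifth.

d5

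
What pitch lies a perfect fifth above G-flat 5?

D-flat 6

Counting five letter names up from G lands on D.
A perfect fifth spans 7 semitones, so from Gb5 the target pitch is Db6.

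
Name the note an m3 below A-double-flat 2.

F-flat 2

The third takes the letter from A down to F.
A minor third spans 3 semitones, so from Abb2 the target pitch is Fb2.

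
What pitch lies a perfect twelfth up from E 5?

B 6

Five letters up from E (plus an octave) reaches B.
A perfect twelfth spans 19 semitones, so from E5 the target pitch is B6.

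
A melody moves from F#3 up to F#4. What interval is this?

F to F is the same letter name, plus an octave — that makes it an octave of some quality.
Counting semitones, F#3→F#4 is 12, which is the perfect octave.

perfect 8th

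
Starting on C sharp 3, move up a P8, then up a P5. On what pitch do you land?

A perfect octave up from C#3 is C#4.
A perfect fifth up from C#4 is G#4.

G sharp 4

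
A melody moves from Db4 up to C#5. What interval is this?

D to C spans seven letter names (D-E-F-G-A-B-C): a seventh.
Db4 to C#5 spans 12 semitones — one semitone wider than the major seventh (11) — giving an augmented seventh.

augmented 7th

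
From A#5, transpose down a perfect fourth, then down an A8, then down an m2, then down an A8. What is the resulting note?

D3

Down a perfect fourth from A#5: E#5 (5 semitones down).
Down an augmented octave from E#5: E4 (13 semitones down).
E4 down a minor second → D#4 (1 semitone).
An augmented octave down from D#4 is D3.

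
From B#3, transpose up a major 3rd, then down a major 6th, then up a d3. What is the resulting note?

A major third up from B#3 is D##4.
A major sixth down from D##4 is F##3.
A diminished third up from F##3 is A3.

A3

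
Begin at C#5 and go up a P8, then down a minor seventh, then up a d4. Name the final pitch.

A perfect octave up from C#5 is C#6.
A minor seventh down from C#6 is D#5.
Up a diminished fourth from D#5: G5 (4 semitones up).

G5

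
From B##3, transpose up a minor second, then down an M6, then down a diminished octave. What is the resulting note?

A minor second up from B##3 is C##4.
C##4 down a major sixth → E#3 (9 semitones).
Down a diminished octave from E#3: E##2 (11 semitones down).

E##2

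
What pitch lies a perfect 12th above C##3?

G##4

Counting five letter names plus an octave up from C lands on G.
A perfect twelfth is 19 semitones; 19 semitones up from C##3 gives G##4.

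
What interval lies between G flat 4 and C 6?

A11

G to C spans four letter names (G-A-B-C), plus an octave — that makes it an eleventh of some quality.
The perfect eleventh is 17 semitones; here we have 18, one semitone wider: augmented.
(Equivalently, a compound augmented fourth: an augmented fourth plus an octave.)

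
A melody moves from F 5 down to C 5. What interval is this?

Descending from F5 to C5 is the same interval as ascending C5 to F5.
C to F spans four letter names (C-D-E-F): a fourth.
Counting semitones, C5→F5 is 5, which is the perfect fourth.

perfect fourth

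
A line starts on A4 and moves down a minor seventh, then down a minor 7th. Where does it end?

C#3

A minor seventh down from A4 is B3.
B3 down a minor seventh → C#3 (10 semitones).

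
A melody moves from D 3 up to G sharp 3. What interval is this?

D to G spans four letter names (D-E-F-G), so the interval is some kind of fourth.
A perfect fourth would be 5 semitones; D3 to G#3 is 6, one semitone wider, so the interval is augmented.

augmented fourth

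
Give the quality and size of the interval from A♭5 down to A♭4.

Descending from Ab5 to Ab4 is the same interval as ascending Ab4 to Ab5.
A to A is the same letter name, plus an octave — that makes it an octave of some quality.
Ab4 to Ab5 is 12 semitones, matching the perfect octave exactly, so the quality is perfect.

P8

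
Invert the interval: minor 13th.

First reduce the compound minor thirteenth to its simple form, a minor sixth.
Interval numbers invert to sum to nine: 6 + 3 = 9, so a sixth inverts to a third.
And minor becomes major under inversion, so we get a major third.

major third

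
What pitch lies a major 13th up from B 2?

The thirteenth's letter: B up six letter names plus an octave → G.
Moving 21 semitones up from B2 (the size of a major thirteenth) reaches G#4.

G-sharp 4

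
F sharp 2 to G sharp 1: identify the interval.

m7

Descending from F#2 to G#1 is the same interval as ascending G#1 to F#2.
G to F spans seven letter names (G-A-B-C-D-E-F): a seventh.
A major seventh would be 11 semitones, but G#1 to F#2 is 10 — one semitone narrower, making it a minor seventh.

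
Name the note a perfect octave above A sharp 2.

A sharp 3

An octave keeps the letter name A, an octave up from A.
A perfect octave is 12 semitones; 12 semitones up from A#2 gives A#3.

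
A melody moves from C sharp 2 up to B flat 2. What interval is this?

diminished 7th

C to B spans seven letter names (C-D-E-F-G-A-B), so the interval is some kind of seventh.
C#2 to Bb2 spans 9 semitones — two semitones narrower than the major seventh (11) — giving a diminished seventh.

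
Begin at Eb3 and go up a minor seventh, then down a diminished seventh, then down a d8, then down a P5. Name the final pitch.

Up a minor seventh from Eb3: Db4 (10 semitones up).
Db4 down a diminished seventh → E3 (9 semitones).
E3 down a diminished octave → E#2 (11 semitones).
A perfect fifth down from E#2 is A#1.

A#1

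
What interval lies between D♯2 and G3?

D to G spans four letter names (D-E-F-G), plus an octave, so the interval is some kind of eleventh.
D#2 to G3 spans 16 semitones — one semitone narrower than the perfect eleventh (17) — giving a diminished eleventh.
(Equivalently, a compound diminished fourth: a diminished fourth plus an octave.)

d11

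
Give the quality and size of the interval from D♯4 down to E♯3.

minor seventh

Descending from D#4 to E#3 is the same interval as ascending E#3 to D#4.
E to D spans seven letter names (E-F-G-A-B-C-D), so the interval is some kind of seventh.
E#3 to D#4 is 10 semitones, a half step short of the major seventh (11), so this is minor.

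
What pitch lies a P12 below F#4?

B2

The twelfth's letter: F down five letter names plus an octave → B.
A perfect twelfth is 19 semitones; 19 semitones down from F#4 gives B2.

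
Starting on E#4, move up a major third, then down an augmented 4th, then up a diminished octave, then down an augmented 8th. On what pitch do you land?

Db4

A major third up from E#4 is G##4.
G##4 down an augmented fourth → D#4 (6 semitones).
D#4 up a diminished octave → D5 (11 semitones).
Down an augmented octave from D5: Db4 (13 semitones down).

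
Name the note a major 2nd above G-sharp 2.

The second takes the letter from G up to A.
A major second is 2 semitones; 2 semitones up from G#2 gives A#2.

A-sharp 2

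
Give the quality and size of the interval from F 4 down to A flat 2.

major thirteenth

Descending from F4 to Ab2 is the same interval as ascending Ab2 to F4.
A to F spans six letter names (A-B-C-D-E-F), plus an octave — that makes it a thirteenth of some quality.
The major thirteenth spans 21 semitones, and Ab2 to F4 is exactly 21 semitones — so this is a major thirteenth.
(Equivalently, a compound major sixth: a major sixth plus an octave.)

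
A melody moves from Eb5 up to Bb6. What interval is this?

P12

E to B spans five letter names (E-F-G-A-B), plus an octave — that makes it a twelfth of some quality.
Counting semitones, Eb5→Bb6 is 19, which is the perfect twelfth.
(Equivalently, a compound perfect fifth: a perfect fifth plus an octave.)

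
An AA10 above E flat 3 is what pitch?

Counting three letter names plus an octave up from E lands on G.
Moving 18 semitones up from Eb3 (the size of a doubly augmented tenth) reaches G##4.

G double-sharp 4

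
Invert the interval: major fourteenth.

First reduce the compound major fourteenth to its simple form, a major seventh.
Interval numbers invert to sum to nine: 7 + 2 = 9, so a seventh inverts to a second.
The quality also flips — major becomes minor — giving a minor second.

minor second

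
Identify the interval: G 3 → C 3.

perfect fifth

Descending from G3 to C3 is the same interval as ascending C3 to G3.
C to G spans five letter names (C-D-E-F-G), so the interval is some kind of fifth.
Counting semitones, C3→G3 is 7, which is the perfect fifth.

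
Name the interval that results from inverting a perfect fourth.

perfect fifth

Interval numbers invert to sum to nine: 4 + 5 = 9, so a fourth inverts to a fifth.
Quality inverts too: perfect stays perfect. That makes the inversion a perfect fifth.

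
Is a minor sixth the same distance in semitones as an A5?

A minor sixth = 8 semitones = an augmented fifth; enharmonically equal.

Yes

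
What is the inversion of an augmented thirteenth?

diminished third

First reduce the compound augmented thirteenth to its simple form, an augmented sixth.
The rule of nine gives the new number: 9 − 6 = 3, so a sixth becomes a third.
The quality also flips — augmented becomes diminished — giving a diminished third.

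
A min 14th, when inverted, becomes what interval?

First reduce the compound minor fourteenth to its simple form, a minor seventh.
Inverted interval numbers add to nine, so a seventh pairs with a second (7 + 2 = 9).
Quality inverts too: minor becomes major. That makes the inversion a major second.

M2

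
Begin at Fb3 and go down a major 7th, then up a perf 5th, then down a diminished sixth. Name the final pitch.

Down a major seventh from Fb3: Gbb2 (11 semitones down).
A perfect fifth up from Gbb2 is Dbb3.
A diminished sixth down from Dbb3 is F2.

F2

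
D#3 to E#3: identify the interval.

major 2nd

D to E spans two letter names (D-E), so the interval is some kind of second.
Counting semitones, D#3→E#3 is 2, which is the major second.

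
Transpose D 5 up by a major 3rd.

F sharp 5

Three letter names up from D: F.
A major third is 4 semitones; 4 semitones up from D5 gives F#5.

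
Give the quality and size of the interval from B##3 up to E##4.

perfect fourth

B to E spans four letter names (B-C-D-E) — that makes it a fourth of some quality.
B##3 to E##4 is 5 semitones, matching the perfect fourth exactly, so the quality is perfect.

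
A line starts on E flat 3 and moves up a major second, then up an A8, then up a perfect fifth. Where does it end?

Eb3 up a major second → F3 (2 semitones).
F3 up an augmented octave → F#4 (13 semitones).
A perfect fifth up from F#4 is C#5.

C sharp 5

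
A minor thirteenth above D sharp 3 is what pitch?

B 4

The thirteenth's letter: D up six letter names plus an octave → B.
A minor thirteenth is 20 semitones; 20 semitones up from D#3 gives B4.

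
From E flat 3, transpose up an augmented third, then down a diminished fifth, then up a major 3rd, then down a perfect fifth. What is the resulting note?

Eb3 up an augmented third → G#3 (5 semitones).
Down a diminished fifth from G#3: C##3 (6 semitones down).
Up a major third from C##3: E##3 (4 semitones up).
A perfect fifth down from E##3 is A##2.

A double-sharp 2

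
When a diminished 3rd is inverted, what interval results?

augmented 6th

The rule of nine gives the new number: 9 − 3 = 6, so a third becomes a sixth.
And diminished becomes augmented under inversion, so we get an augmented sixth.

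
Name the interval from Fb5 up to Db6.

major sixth

F to D spans six letter names (F-G-A-B-C-D) — that makes it a sixth of some quality.
Fb5 to Db6 is 9 semitones, matching the major sixth exactly, so the quality is major.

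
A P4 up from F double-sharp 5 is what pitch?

The fourth takes the letter from F up to B.
A perfect fourth is 5 semitones; 5 semitones up from F##5 gives B#5.

B sharp 5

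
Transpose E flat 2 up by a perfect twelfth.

Five letters up from E (plus an octave) reaches B.
A perfect twelfth is 19 semitones; 19 semitones up from Eb2 gives Bb3.

B flat 3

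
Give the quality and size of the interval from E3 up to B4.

E to B spans five letter names (E-F-G-A-B), plus an octave: a twelfth.
The perfect twelfth spans 19 semitones, and E3 to B4 is exactly 19 semitones — so this is a perfect twelfth.
(Equivalently, a compound perfect fifth: a perfect fifth plus an octave.)

perfect 12th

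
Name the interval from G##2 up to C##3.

perfect 4th

G to C spans four letter names (G-A-B-C) — that makes it a fourth of some quality.
G##2 to C##3 is 5 semitones, matching the perfect fourth exactly, so the quality is perfect.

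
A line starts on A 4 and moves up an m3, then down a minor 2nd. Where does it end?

B 4

A4 up a minor third → C5 (3 semitones).
C5 down a minor second → B4 (1 semitone).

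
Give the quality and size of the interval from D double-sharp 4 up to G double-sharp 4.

perfect fourth

D to G spans four letter names (D-E-F-G): a fourth.
D##4 to G##4 is 5 semitones, matching the perfect fourth exactly, so the quality is perfect.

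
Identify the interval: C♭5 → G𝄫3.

Descending from Cb5 to Gbb3 is the same interval as ascending Gbb3 to Cb5.
G to C spans four letter names (G-A-B-C), plus an octave, so the interval is some kind of eleventh.
Gbb3 to Cb5 spans 18 semitones — one semitone wider than the perfect eleventh (17) — giving an augmented eleventh.
(Equivalently, a compound augmented fourth: an augmented fourth plus an octave.)

A11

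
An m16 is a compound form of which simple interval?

Each octave removed subtracts seven from the number: 16 − 14 = 2.
Quality carries through unchanged, so the simple form is a minor second.

m2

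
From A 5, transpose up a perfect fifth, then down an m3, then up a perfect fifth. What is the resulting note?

A perfect fifth up from A5 is E6.
Down a minor third from E6: C#6 (3 semitones down).
A perfect fifth up from C#6 is G#6.

G sharp 6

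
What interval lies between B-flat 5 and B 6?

B to B is the same letter name, plus an octave — that makes it an octave of some quality.
A perfect octave would be 12 semitones; Bb5 to B6 is 13, one semitone wider, so the interval is augmented.

augmented 8th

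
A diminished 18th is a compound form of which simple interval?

Take out 2 octaves (14 from the number): 18 − 14 = 4.
So a diminished eighteenth is 2 octaves plus a diminished fourth. The quality is unchanged.

d4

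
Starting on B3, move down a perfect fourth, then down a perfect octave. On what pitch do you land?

B3 down a perfect fourth → F#3 (5 semitones).
F#3 down a perfect octave → F#2 (12 semitones).

F#2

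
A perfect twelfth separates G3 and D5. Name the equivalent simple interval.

perfect fifth

Each octave removed subtracts seven from the number: 12 − 7 = 5.
Quality carries through unchanged, so the simple form is a perfect fifth.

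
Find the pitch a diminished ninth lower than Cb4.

Counting two letter names plus an octave down from C lands on B.
Moving 12 semitones down from Cb4 (the size of a diminished ninth) reaches B2.

B2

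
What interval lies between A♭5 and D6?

augmented fourth

A to D spans four letter names (A-B-C-D): a fourth.
Ab5 to D6 spans 6 semitones — one semitone wider than the perfect fourth (5) — giving an augmented fourth.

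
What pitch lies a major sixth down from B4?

The sixth takes the letter from B down to D.
A major sixth is 9 semitones; 9 semitones down from B4 gives D4.

D4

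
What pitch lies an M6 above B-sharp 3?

Six letter names up from B: G.
A major sixth spans 9 semitones, so from B#3 the target pitch is G##4.

G-double-sharp 4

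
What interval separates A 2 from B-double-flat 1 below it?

augmented seventh

Descending from A2 to Bbb1 is the same interval as ascending Bbb1 to A2.
B to A spans seven letter names (B-C-D-E-F-G-A) — that makes it a seventh of some quality.
Bbb1 to A2 spans 12 semitones — one semitone wider than the major seventh (11) — giving an augmented seventh.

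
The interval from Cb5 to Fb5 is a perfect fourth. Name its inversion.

perfect 5th

Inverted interval numbers add to nine, so a fourth pairs with a fifth (4 + 5 = 9).
And perfect stays perfect under inversion, so we get a perfect fifth.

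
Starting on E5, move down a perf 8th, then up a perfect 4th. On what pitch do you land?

E5 down a perfect octave → E4 (12 semitones).
Up a perfect fourth from E4: A4 (5 semitones up).

A4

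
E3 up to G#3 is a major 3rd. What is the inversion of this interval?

Inverted interval numbers add to nine, so a third pairs with a sixth (3 + 6 = 9).
The quality also flips — major becomes minor — giving a minor sixth.

minor 6th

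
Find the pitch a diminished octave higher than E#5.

E6

For an octave the letter name doesn't change: still E, an octave up.
A diminished octave is 11 semitones; 11 semitones up from E#5 gives E6.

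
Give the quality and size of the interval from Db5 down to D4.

d8

Descending from Db5 to D4 is the same interval as ascending D4 to Db5.
D to D is the same letter name, plus an octave — that makes it an octave of some quality.
A perfect octave would be 12 semitones; D4 to Db5 is 11, one semitone narrower, so the interval is diminished.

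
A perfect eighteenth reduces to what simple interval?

perfect 4th

Subtracting seven from the interval number removes an octave: 18 − 14 = 4.
Quality carries through unchanged, so the simple form is a perfect fourth.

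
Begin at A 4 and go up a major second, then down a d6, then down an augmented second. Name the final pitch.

A major second up from A4 is B4.
A diminished sixth down from B4 is D##4.
Down an augmented second from D##4: C#4 (3 semitones down).

C sharp 4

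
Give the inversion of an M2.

Inverted interval numbers add to nine, so a second pairs with a seventh (2 + 7 = 9).
And major becomes minor under inversion, so we get a minor seventh.

m7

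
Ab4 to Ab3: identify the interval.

perfect octave

Descending from Ab4 to Ab3 is the same interval as ascending Ab3 to Ab4.
A to A is the same letter name, plus an octave — that makes it an octave of some quality.
Ab3 to Ab4 is 12 semitones, matching the perfect octave exactly, so the quality is perfect.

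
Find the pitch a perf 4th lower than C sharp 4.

The fourth takes the letter from C down to G.
A perfect fourth spans 5 semitones, so from C#4 the target pitch is G#3.

G sharp 3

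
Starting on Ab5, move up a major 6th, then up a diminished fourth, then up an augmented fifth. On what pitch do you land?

F7

A major sixth up from Ab5 is F6.
F6 up a diminished fourth → Bbb6 (4 semitones).
Up an augmented fifth from Bbb6: F7 (8 semitones up).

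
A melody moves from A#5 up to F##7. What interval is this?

major thirteenth

A to F spans six letter names (A-B-C-D-E-F), plus an octave — that makes it a thirteenth of some quality.
A#5 to F##7 is 21 semitones, matching the major thirteenth exactly, so the quality is major.
(Equivalently, a compound major sixth: a major sixth plus an octave.)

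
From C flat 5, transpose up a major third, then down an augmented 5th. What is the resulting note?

Up a major third from Cb5: Eb5 (4 semitones up).
Down an augmented fifth from Eb5: Abb4 (8 semitones down).

A double-flat 4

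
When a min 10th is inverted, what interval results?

major sixth

First reduce the compound minor tenth to its simple form, a minor third.
The rule of nine gives the new number: 9 − 3 = 6, so a third becomes a sixth.
The quality also flips — minor becomes major — giving a major sixth.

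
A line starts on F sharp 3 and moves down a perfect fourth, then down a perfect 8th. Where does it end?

C sharp 2

Down a perfect fourth from F#3: C#3 (5 semitones down).
C#3 down a perfect octave → C#2 (12 semitones).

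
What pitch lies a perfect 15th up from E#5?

The letter stays E (same as the start), shifted two octaves up.
A perfect fifteenth spans 24 semitones, so from E#5 the target pitch is E#7.

E#7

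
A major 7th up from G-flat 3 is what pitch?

F 4

Seven letter names up from G: F.
A major seventh spans 11 semitones, so from Gb3 the target pitch is F4.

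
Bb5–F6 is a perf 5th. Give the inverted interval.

perfect 4th

Interval numbers invert to sum to nine: 5 + 4 = 9, so a fifth inverts to a fourth.
Quality inverts too: perfect stays perfect. That makes the inversion a perfect fourth.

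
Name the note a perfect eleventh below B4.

F#3

Four letters down from B (plus an octave) reaches F.
A perfect eleventh spans 17 semitones, so from B4 the target pitch is F#3.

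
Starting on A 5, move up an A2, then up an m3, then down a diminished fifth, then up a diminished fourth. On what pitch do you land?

C sharp 6

An augmented second up from A5 is B#5.
B#5 up a minor third → D#6 (3 semitones).
A diminished fifth down from D#6 is G##5.
A diminished fourth up from G##5 is C#6.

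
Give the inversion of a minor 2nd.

major 7th

Interval numbers invert to sum to nine: 2 + 7 = 9, so a second inverts to a seventh.
Quality inverts too: minor becomes major. That makes the inversion a major seventh.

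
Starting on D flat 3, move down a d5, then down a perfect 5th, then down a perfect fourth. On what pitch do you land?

G 1

Db3 down a diminished fifth → G2 (6 semitones).
A perfect fifth down from G2 is C2.
A perfect fourth down from C2 is G1.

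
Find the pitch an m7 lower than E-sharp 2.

F-double-sharp 1

Seven letter names down from E: F.
A minor seventh is 10 semitones; 10 semitones down from E#2 gives F##1.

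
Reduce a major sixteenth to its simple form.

Take out 2 octaves (14 from the number): 16 − 14 = 2.
That makes a major sixteenth a compound major second — 2 octaves plus a major second.

M2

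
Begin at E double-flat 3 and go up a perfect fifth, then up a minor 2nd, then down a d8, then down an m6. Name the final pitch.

Ebb3 up a perfect fifth → Bbb3 (7 semitones).
A minor second up from Bbb3 is Cbb4.
Cbb4 down a diminished octave → Cb3 (11 semitones).
Down a minor sixth from Cb3: Eb2 (8 semitones down).

E flat 2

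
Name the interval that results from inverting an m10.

First reduce the compound minor tenth to its simple form, a minor third.
Interval numbers invert to sum to nine: 3 + 6 = 9, so a third inverts to a sixth.
Quality inverts too: minor becomes major. That makes the inversion a major sixth.

M6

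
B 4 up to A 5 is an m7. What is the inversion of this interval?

major second

Inverted interval numbers add to nine, so a seventh pairs with a second (7 + 2 = 9).
The quality also flips — minor becomes major — giving a major second.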